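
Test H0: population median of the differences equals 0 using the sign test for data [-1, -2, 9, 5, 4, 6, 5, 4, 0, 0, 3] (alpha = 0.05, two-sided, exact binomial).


Step 1: Discard zero differences. Original n = 11; n_eff = number of nonzero differences = 9.
Nonzero differences (with sign): -1, -2, +9, +5, +4, +6, +5, +4, +3
Step 2: Count signs: positive = 7, negative = 2.
Step 3: Under H0: P(positive) = 0.5, so the number of positives S ~ Bin(9, 0.5).
Step 4: Two-sided exact p-value = sum of Bin(9,0.5) probabilities at or below the observed probability = 0.179688.
Step 5: alpha = 0.05. fail to reject H0.

n_eff = 9, pos = 7, neg = 2, p = 0.179688, fail to reject H0.


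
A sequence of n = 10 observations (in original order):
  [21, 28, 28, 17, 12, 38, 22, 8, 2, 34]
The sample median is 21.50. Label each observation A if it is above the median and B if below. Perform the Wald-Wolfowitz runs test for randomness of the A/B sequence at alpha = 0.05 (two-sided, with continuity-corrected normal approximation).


Step 1: Compute median = 21.50; label A = above, B = below.
Labels in order: BAABBAABBA  (n_A = 5, n_B = 5)
Step 2: Count runs R = 6.
Step 3: Under H0 (random ordering), E[R] = 2*n_A*n_B/(n_A+n_B) + 1 = 2*5*5/10 + 1 = 6.0000.
        Var[R] = 2*n_A*n_B*(2*n_A*n_B - n_A - n_B) / ((n_A+n_B)^2 * (n_A+n_B-1)) = 2000/900 = 2.2222.
        SD[R] = 1.4907.
Step 4: R = E[R], so z = 0 with no continuity correction.
Step 5: Two-sided p-value via normal approximation = 2*(1 - Phi(|z|)) = 1.000000.
Step 6: alpha = 0.05. fail to reject H0.

R = 6, z = 0.0000, p = 1.000000, fail to reject H0.


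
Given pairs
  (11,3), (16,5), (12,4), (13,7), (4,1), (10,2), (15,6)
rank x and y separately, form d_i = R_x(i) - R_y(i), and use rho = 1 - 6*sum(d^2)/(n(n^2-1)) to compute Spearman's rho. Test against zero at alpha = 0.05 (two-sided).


Step 1: Rank x and y separately (midranks; no ties here).
rank(x): 11->3, 16->7, 12->4, 13->5, 4->1, 10->2, 15->6
rank(y): 3->3, 5->5, 4->4, 7->7, 1->1, 2->2, 6->6
Step 2: d_i = R_x(i) - R_y(i); compute d_i^2.
  (3-3)^2=0, (7-5)^2=4, (4-4)^2=0, (5-7)^2=4, (1-1)^2=0, (2-2)^2=0, (6-6)^2=0
sum(d^2) = 8.
Step 3: rho = 1 - 6*8 / (7*(7^2 - 1)) = 1 - 48/336 = 0.857143.
Step 4: Under H0, t = rho * sqrt((n-2)/(1-rho^2)) = 3.7210 ~ t(5).
Step 5: Two-sided p-value from the t-distribution with 5 df = 0.013697.
Step 6: alpha = 0.05. reject H0.

rho = 0.8571, p = 0.013697, reject H0 at alpha = 0.05.


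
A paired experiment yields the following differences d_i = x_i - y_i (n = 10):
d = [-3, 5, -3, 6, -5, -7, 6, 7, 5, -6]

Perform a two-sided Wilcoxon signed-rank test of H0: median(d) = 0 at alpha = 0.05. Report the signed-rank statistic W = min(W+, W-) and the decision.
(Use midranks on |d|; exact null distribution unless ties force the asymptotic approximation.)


Step 1: Drop any zero differences (none here) and take |d_i|.
|d| = [3, 5, 3, 6, 5, 7, 6, 7, 5, 6]
Step 2: Midrank |d_i| (ties get averaged ranks).
ranks: |3|->1.5, |5|->4, |3|->1.5, |6|->7, |5|->4, |7|->9.5, |6|->7, |7|->9.5, |5|->4, |6|->7
Step 3: Attach original signs; sum ranks with positive sign and with negative sign.
W+ = 4 + 7 + 7 + 9.5 + 4 = 31.5
W- = 1.5 + 1.5 + 4 + 9.5 + 7 = 23.5
(Check: W+ + W- = 55 should equal n(n+1)/2 = 55.)
Step 4: Test statistic W = min(W+, W-) = 23.5.
Step 5: Ties in |d|, so use the tie-corrected normal approximation.
        E[W] = n(n+1)/4 = 10*11/4 = 27.5.
        Tie groups: |d|=3 (t=2), |d|=5 (t=3), |d|=6 (t=3), |d|=7 (t=2); sum(t^3 - t) = 60.
        Var[W] = n(n+1)(2n+1)/24 - sum(t^3-t)/48 = 2310/24 - 60/48 = 95.
        z = (W - E[W]) / sqrt(Var[W]) = (23.5 - 27.5) / 9.7468 = -0.4104.
        Two-sided p = 2*Phi(z) = 0.681519.
Step 6: alpha = 0.05. fail to reject H0.

W+ = 31.5, W- = 23.5, W = min = 23.5, p = 0.681519, fail to reject H0.


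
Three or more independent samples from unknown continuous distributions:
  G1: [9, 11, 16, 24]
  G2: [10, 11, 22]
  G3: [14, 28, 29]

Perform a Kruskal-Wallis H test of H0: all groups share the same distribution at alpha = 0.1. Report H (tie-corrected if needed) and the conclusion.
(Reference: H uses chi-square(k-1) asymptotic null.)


Step 1: Combine all N = 10 observations and assign midranks.
sorted (value, group, rank): (9,G1,1), (10,G2,2), (11,G1,3.5), (11,G2,3.5), (14,G3,5), (16,G1,6), (22,G2,7), (24,G1,8), (28,G3,9), (29,G3,10)
Step 2: Sum ranks within each group.
R_1 = 18.5 (n_1 = 4)
R_2 = 12.5 (n_2 = 3)
R_3 = 24 (n_3 = 3)
Step 3: H = 12/(N(N+1)) * sum(R_i^2/n_i) - 3(N+1)
     = 12/(10*11) * (18.5^2/4 + 12.5^2/3 + 24^2/3) - 3*11
     = 0.109091 * 329.646 - 33
     = 2.961364.
Step 4: Ties present; correction factor C = 1 - 6/(10^3 - 10) = 0.993939. Corrected H = 2.961364 / 0.993939 = 2.979421.
Step 5: Under H0, H ~ chi^2(2); p-value = 0.225438.
Step 6: alpha = 0.1. fail to reject H0.

H = 2.9794, df = 2, p = 0.225438, fail to reject H0.


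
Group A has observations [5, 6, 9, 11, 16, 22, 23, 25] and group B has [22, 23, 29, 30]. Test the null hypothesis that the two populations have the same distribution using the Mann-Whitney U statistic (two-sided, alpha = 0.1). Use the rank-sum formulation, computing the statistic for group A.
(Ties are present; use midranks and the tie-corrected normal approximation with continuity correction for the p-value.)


Step 1: Combine and sort all 12 observations; assign midranks.
sorted (value, group): (5,X), (6,X), (9,X), (11,X), (16,X), (22,X), (22,Y), (23,X), (23,Y), (25,X), (29,Y), (30,Y)
ranks: 5->1, 6->2, 9->3, 11->4, 16->5, 22->6.5, 22->6.5, 23->8.5, 23->8.5, 25->10, 29->11, 30->12
Step 2: Rank sum for X: R1 = 1 + 2 + 3 + 4 + 5 + 6.5 + 8.5 + 10 = 40.
Step 3: U_X = R1 - n1(n1+1)/2 = 40 - 8*9/2 = 40 - 36 = 4.
       U_Y = n1*n2 - U_X = 32 - 4 = 28.
Step 4: Ties are present, so use the tie-corrected normal approximation (with continuity correction) for the p-value.
Step 5: p-value = 0.049991; compare to alpha = 0.1. reject H0.

U_X = 4, p = 0.049991, reject H0 at alpha = 0.1.


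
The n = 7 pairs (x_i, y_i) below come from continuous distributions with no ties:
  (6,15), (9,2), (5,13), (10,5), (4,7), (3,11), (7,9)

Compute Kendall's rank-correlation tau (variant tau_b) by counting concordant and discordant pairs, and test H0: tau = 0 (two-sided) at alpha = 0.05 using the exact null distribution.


Step 1: Enumerate the 21 unordered pairs (i,j) with i<j and classify each by sign(x_j-x_i) * sign(y_j-y_i).
  (1,2):dx=+3,dy=-13->D; (1,3):dx=-1,dy=-2->C; (1,4):dx=+4,dy=-10->D; (1,5):dx=-2,dy=-8->C
  (1,6):dx=-3,dy=-4->C; (1,7):dx=+1,dy=-6->D; (2,3):dx=-4,dy=+11->D; (2,4):dx=+1,dy=+3->C
  (2,5):dx=-5,dy=+5->D; (2,6):dx=-6,dy=+9->D; (2,7):dx=-2,dy=+7->D; (3,4):dx=+5,dy=-8->D
  (3,5):dx=-1,dy=-6->C; (3,6):dx=-2,dy=-2->C; (3,7):dx=+2,dy=-4->D; (4,5):dx=-6,dy=+2->D
  (4,6):dx=-7,dy=+6->D; (4,7):dx=-3,dy=+4->D; (5,6):dx=-1,dy=+4->D; (5,7):dx=+3,dy=+2->C
  (6,7):dx=+4,dy=-2->D
Step 2: C = 7, D = 14, total pairs = 21.
Step 3: tau = (C - D)/(n(n-1)/2) = (7 - 14)/21 = -0.333333.
Step 4: Exact two-sided p-value (enumerate n! = 5040 permutations of y under H0): p = 0.381349.
Step 5: alpha = 0.05. fail to reject H0.

tau_b = -0.3333 (C=7, D=14), p = 0.381349, fail to reject H0.


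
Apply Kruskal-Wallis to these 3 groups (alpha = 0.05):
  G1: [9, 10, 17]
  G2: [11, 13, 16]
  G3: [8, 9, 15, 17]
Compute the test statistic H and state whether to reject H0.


Step 1: Combine all N = 10 observations and assign midranks.
sorted (value, group, rank): (8,G3,1), (9,G1,2.5), (9,G3,2.5), (10,G1,4), (11,G2,5), (13,G2,6), (15,G3,7), (16,G2,8), (17,G1,9.5), (17,G3,9.5)
Step 2: Sum ranks within each group.
R_1 = 16 (n_1 = 3)
R_2 = 19 (n_2 = 3)
R_3 = 20 (n_3 = 4)
Step 3: H = 12/(N(N+1)) * sum(R_i^2/n_i) - 3(N+1)
     = 12/(10*11) * (16^2/3 + 19^2/3 + 20^2/4) - 3*11
     = 0.109091 * 305.667 - 33
     = 0.345455.
Step 4: Ties present; correction factor C = 1 - 12/(10^3 - 10) = 0.987879. Corrected H = 0.345455 / 0.987879 = 0.349693.
Step 5: Under H0, H ~ chi^2(2); p-value = 0.839586.
Step 6: alpha = 0.05. fail to reject H0.

H = 0.3497, df = 2, p = 0.839586, fail to reject H0.


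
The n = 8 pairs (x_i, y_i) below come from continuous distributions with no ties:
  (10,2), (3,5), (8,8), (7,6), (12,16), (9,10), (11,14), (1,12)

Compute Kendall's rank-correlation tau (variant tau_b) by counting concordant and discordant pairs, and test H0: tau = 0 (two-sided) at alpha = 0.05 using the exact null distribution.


Step 1: Enumerate the 28 unordered pairs (i,j) with i<j and classify each by sign(x_j-x_i) * sign(y_j-y_i).
  (1,2):dx=-7,dy=+3->D; (1,3):dx=-2,dy=+6->D; (1,4):dx=-3,dy=+4->D; (1,5):dx=+2,dy=+14->C
  (1,6):dx=-1,dy=+8->D; (1,7):dx=+1,dy=+12->C; (1,8):dx=-9,dy=+10->D; (2,3):dx=+5,dy=+3->C
  (2,4):dx=+4,dy=+1->C; (2,5):dx=+9,dy=+11->C; (2,6):dx=+6,dy=+5->C; (2,7):dx=+8,dy=+9->C
  (2,8):dx=-2,dy=+7->D; (3,4):dx=-1,dy=-2->C; (3,5):dx=+4,dy=+8->C; (3,6):dx=+1,dy=+2->C
  (3,7):dx=+3,dy=+6->C; (3,8):dx=-7,dy=+4->D; (4,5):dx=+5,dy=+10->C; (4,6):dx=+2,dy=+4->C
  (4,7):dx=+4,dy=+8->C; (4,8):dx=-6,dy=+6->D; (5,6):dx=-3,dy=-6->C; (5,7):dx=-1,dy=-2->C
  (5,8):dx=-11,dy=-4->C; (6,7):dx=+2,dy=+4->C; (6,8):dx=-8,dy=+2->D; (7,8):dx=-10,dy=-2->C
Step 2: C = 19, D = 9, total pairs = 28.
Step 3: tau = (C - D)/(n(n-1)/2) = (19 - 9)/28 = 0.357143.
Step 4: Exact two-sided p-value (enumerate n! = 40320 permutations of y under H0): p = 0.275099.
Step 5: alpha = 0.05. fail to reject H0.

tau_b = 0.3571 (C=19, D=9), p = 0.275099, fail to reject H0.


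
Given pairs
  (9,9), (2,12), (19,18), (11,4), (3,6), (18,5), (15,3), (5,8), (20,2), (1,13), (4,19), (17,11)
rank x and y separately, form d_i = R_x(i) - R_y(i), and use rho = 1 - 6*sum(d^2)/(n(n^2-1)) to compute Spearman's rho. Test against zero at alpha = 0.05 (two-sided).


Step 1: Rank x and y separately (midranks; no ties here).
rank(x): 9->6, 2->2, 19->11, 11->7, 3->3, 18->10, 15->8, 5->5, 20->12, 1->1, 4->4, 17->9
rank(y): 9->7, 12->9, 18->11, 4->3, 6->5, 5->4, 3->2, 8->6, 2->1, 13->10, 19->12, 11->8
Step 2: d_i = R_x(i) - R_y(i); compute d_i^2.
  (6-7)^2=1, (2-9)^2=49, (11-11)^2=0, (7-3)^2=16, (3-5)^2=4, (10-4)^2=36, (8-2)^2=36, (5-6)^2=1, (12-1)^2=121, (1-10)^2=81, (4-12)^2=64, (9-8)^2=1
sum(d^2) = 410.
Step 3: rho = 1 - 6*410 / (12*(12^2 - 1)) = 1 - 2460/1716 = -0.433566.
Step 4: Under H0, t = rho * sqrt((n-2)/(1-rho^2)) = -1.5215 ~ t(10).
Step 5: Two-sided p-value from the t-distribution with 10 df = 0.159106.
Step 6: alpha = 0.05. fail to reject H0.

rho = -0.4336, p = 0.159106, fail to reject H0 at alpha = 0.05.


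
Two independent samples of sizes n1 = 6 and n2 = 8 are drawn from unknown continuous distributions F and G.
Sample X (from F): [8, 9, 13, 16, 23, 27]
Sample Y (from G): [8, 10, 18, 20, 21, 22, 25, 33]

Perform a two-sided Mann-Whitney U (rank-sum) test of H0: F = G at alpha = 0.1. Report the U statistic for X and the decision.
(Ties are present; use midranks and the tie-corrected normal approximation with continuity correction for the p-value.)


Step 1: Combine and sort all 14 observations; assign midranks.
sorted (value, group): (8,X), (8,Y), (9,X), (10,Y), (13,X), (16,X), (18,Y), (20,Y), (21,Y), (22,Y), (23,X), (25,Y), (27,X), (33,Y)
ranks: 8->1.5, 8->1.5, 9->3, 10->4, 13->5, 16->6, 18->7, 20->8, 21->9, 22->10, 23->11, 25->12, 27->13, 33->14
Step 2: Rank sum for X: R1 = 1.5 + 3 + 5 + 6 + 11 + 13 = 39.5.
Step 3: U_X = R1 - n1(n1+1)/2 = 39.5 - 6*7/2 = 39.5 - 21 = 18.5.
       U_Y = n1*n2 - U_X = 48 - 18.5 = 29.5.
Step 4: Ties are present, so use the tie-corrected normal approximation (with continuity correction) for the p-value.
Step 5: p-value = 0.518145; compare to alpha = 0.1. fail to reject H0.

U_X = 18.5, p = 0.518145, fail to reject H0 at alpha = 0.1.


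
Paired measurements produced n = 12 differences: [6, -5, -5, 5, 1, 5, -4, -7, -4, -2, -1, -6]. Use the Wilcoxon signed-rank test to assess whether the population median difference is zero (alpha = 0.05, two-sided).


Step 1: Drop any zero differences (none here) and take |d_i|.
|d| = [6, 5, 5, 5, 1, 5, 4, 7, 4, 2, 1, 6]
Step 2: Midrank |d_i| (ties get averaged ranks).
ranks: |6|->10.5, |5|->7.5, |5|->7.5, |5|->7.5, |1|->1.5, |5|->7.5, |4|->4.5, |7|->12, |4|->4.5, |2|->3, |1|->1.5, |6|->10.5
Step 3: Attach original signs; sum ranks with positive sign and with negative sign.
W+ = 10.5 + 7.5 + 1.5 + 7.5 = 27
W- = 7.5 + 7.5 + 4.5 + 12 + 4.5 + 3 + 1.5 + 10.5 = 51
(Check: W+ + W- = 78 should equal n(n+1)/2 = 78.)
Step 4: Test statistic W = min(W+, W-) = 27.
Step 5: Ties in |d|, so use the tie-corrected normal approximation.
        E[W] = n(n+1)/4 = 12*13/4 = 39.
        Tie groups: |d|=1 (t=2), |d|=4 (t=2), |d|=5 (t=4), |d|=6 (t=2); sum(t^3 - t) = 78.
        Var[W] = n(n+1)(2n+1)/24 - sum(t^3-t)/48 = 3900/24 - 78/48 = 160.875.
        z = (W - E[W]) / sqrt(Var[W]) = (27 - 39) / 12.6837 = -0.9461.
        Two-sided p = 2*Phi(z) = 0.344098.
Step 6: alpha = 0.05. fail to reject H0.

W+ = 27, W- = 51, W = min = 27, p = 0.344098, fail to reject H0.


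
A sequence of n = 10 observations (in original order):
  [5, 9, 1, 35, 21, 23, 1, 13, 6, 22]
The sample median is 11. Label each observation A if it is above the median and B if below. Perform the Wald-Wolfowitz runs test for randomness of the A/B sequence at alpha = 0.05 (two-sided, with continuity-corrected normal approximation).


Step 1: Compute median = 11; label A = above, B = below.
Labels in order: BBBAAABABA  (n_A = 5, n_B = 5)
Step 2: Count runs R = 6.
Step 3: Under H0 (random ordering), E[R] = 2*n_A*n_B/(n_A+n_B) + 1 = 2*5*5/10 + 1 = 6.0000.
        Var[R] = 2*n_A*n_B*(2*n_A*n_B - n_A - n_B) / ((n_A+n_B)^2 * (n_A+n_B-1)) = 2000/900 = 2.2222.
        SD[R] = 1.4907.
Step 4: R = E[R], so z = 0 with no continuity correction.
Step 5: Two-sided p-value via normal approximation = 2*(1 - Phi(|z|)) = 1.000000.
Step 6: alpha = 0.05. fail to reject H0.

R = 6, z = 0.0000, p = 1.000000, fail to reject H0.


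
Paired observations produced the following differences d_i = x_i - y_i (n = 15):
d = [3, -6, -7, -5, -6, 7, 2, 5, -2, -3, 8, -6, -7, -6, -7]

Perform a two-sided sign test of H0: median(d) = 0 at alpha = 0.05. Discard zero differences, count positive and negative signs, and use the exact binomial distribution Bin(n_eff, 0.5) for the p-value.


Step 1: Discard zero differences. Original n = 15; n_eff = number of nonzero differences = 15.
Nonzero differences (with sign): +3, -6, -7, -5, -6, +7, +2, +5, -2, -3, +8, -6, -7, -6, -7
Step 2: Count signs: positive = 5, negative = 10.
Step 3: Under H0: P(positive) = 0.5, so the number of positives S ~ Bin(15, 0.5).
Step 4: Two-sided exact p-value = sum of Bin(15,0.5) probabilities at or below the observed probability = 0.301758.
Step 5: alpha = 0.05. fail to reject H0.

n_eff = 15, pos = 5, neg = 10, p = 0.301758, fail to reject H0.


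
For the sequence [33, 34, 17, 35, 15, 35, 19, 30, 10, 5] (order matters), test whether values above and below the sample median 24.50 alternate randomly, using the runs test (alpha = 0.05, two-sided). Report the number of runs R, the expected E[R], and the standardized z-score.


Step 1: Compute median = 24.50; label A = above, B = below.
Labels in order: AABABABABB  (n_A = 5, n_B = 5)
Step 2: Count runs R = 8.
Step 3: Under H0 (random ordering), E[R] = 2*n_A*n_B/(n_A+n_B) + 1 = 2*5*5/10 + 1 = 6.0000.
        Var[R] = 2*n_A*n_B*(2*n_A*n_B - n_A - n_B) / ((n_A+n_B)^2 * (n_A+n_B-1)) = 2000/900 = 2.2222.
        SD[R] = 1.4907.
Step 4: Continuity-corrected z = (R - 0.5 - E[R]) / SD[R] = (8 - 0.5 - 6.0000) / 1.4907 = 1.0062.
Step 5: Two-sided p-value via normal approximation = 2*(1 - Phi(|z|)) = 0.314305.
Step 6: alpha = 0.05. fail to reject H0.

R = 8, z = 1.0062, p = 0.314305, fail to reject H0.


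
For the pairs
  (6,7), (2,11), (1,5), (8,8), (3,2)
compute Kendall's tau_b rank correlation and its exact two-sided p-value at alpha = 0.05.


Step 1: Enumerate the 10 unordered pairs (i,j) with i<j and classify each by sign(x_j-x_i) * sign(y_j-y_i).
  (1,2):dx=-4,dy=+4->D; (1,3):dx=-5,dy=-2->C; (1,4):dx=+2,dy=+1->C; (1,5):dx=-3,dy=-5->C
  (2,3):dx=-1,dy=-6->C; (2,4):dx=+6,dy=-3->D; (2,5):dx=+1,dy=-9->D; (3,4):dx=+7,dy=+3->C
  (3,5):dx=+2,dy=-3->D; (4,5):dx=-5,dy=-6->C
Step 2: C = 6, D = 4, total pairs = 10.
Step 3: tau = (C - D)/(n(n-1)/2) = (6 - 4)/10 = 0.200000.
Step 4: Exact two-sided p-value (enumerate n! = 120 permutations of y under H0): p = 0.816667.
Step 5: alpha = 0.05. fail to reject H0.

tau_b = 0.2000 (C=6, D=4), p = 0.816667, fail to reject H0.


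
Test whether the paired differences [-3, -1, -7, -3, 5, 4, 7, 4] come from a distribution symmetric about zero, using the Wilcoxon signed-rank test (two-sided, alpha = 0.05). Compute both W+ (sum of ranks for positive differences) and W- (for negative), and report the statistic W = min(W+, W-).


Step 1: Drop any zero differences (none here) and take |d_i|.
|d| = [3, 1, 7, 3, 5, 4, 7, 4]
Step 2: Midrank |d_i| (ties get averaged ranks).
ranks: |3|->2.5, |1|->1, |7|->7.5, |3|->2.5, |5|->6, |4|->4.5, |7|->7.5, |4|->4.5
Step 3: Attach original signs; sum ranks with positive sign and with negative sign.
W+ = 6 + 4.5 + 7.5 + 4.5 = 22.5
W- = 2.5 + 1 + 7.5 + 2.5 = 13.5
(Check: W+ + W- = 36 should equal n(n+1)/2 = 36.)
Step 4: Test statistic W = min(W+, W-) = 13.5.
Step 5: Ties in |d|, so use the tie-corrected normal approximation.
        E[W] = n(n+1)/4 = 8*9/4 = 18.
        Tie groups: |d|=3 (t=2), |d|=4 (t=2), |d|=7 (t=2); sum(t^3 - t) = 18.
        Var[W] = n(n+1)(2n+1)/24 - sum(t^3-t)/48 = 1224/24 - 18/48 = 50.625.
        z = (W - E[W]) / sqrt(Var[W]) = (13.5 - 18) / 7.1151 = -0.6325.
        Two-sided p = 2*Phi(z) = 0.527089.
Step 6: alpha = 0.05. fail to reject H0.

W+ = 22.5, W- = 13.5, W = min = 13.5, p = 0.527089, fail to reject H0.


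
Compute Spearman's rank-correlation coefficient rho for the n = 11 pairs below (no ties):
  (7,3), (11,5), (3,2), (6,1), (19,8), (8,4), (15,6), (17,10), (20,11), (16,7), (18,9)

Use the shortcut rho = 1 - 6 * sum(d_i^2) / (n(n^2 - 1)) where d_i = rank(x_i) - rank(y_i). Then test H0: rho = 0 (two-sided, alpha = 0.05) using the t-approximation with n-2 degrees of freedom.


Step 1: Rank x and y separately (midranks; no ties here).
rank(x): 7->3, 11->5, 3->1, 6->2, 19->10, 8->4, 15->6, 17->8, 20->11, 16->7, 18->9
rank(y): 3->3, 5->5, 2->2, 1->1, 8->8, 4->4, 6->6, 10->10, 11->11, 7->7, 9->9
Step 2: d_i = R_x(i) - R_y(i); compute d_i^2.
  (3-3)^2=0, (5-5)^2=0, (1-2)^2=1, (2-1)^2=1, (10-8)^2=4, (4-4)^2=0, (6-6)^2=0, (8-10)^2=4, (11-11)^2=0, (7-7)^2=0, (9-9)^2=0
sum(d^2) = 10.
Step 3: rho = 1 - 6*10 / (11*(11^2 - 1)) = 1 - 60/1320 = 0.954545.
Step 4: Under H0, t = rho * sqrt((n-2)/(1-rho^2)) = 9.6074 ~ t(9).
Step 5: Two-sided p-value from the t-distribution with 9 df = 0.000005.
Step 6: alpha = 0.05. reject H0.

rho = 0.9545, p = 0.000005, reject H0 at alpha = 0.05.


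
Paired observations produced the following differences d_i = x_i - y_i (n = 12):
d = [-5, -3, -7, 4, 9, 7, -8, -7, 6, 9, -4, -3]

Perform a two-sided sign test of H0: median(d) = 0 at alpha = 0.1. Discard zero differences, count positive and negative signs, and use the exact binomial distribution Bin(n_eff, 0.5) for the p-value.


Step 1: Discard zero differences. Original n = 12; n_eff = number of nonzero differences = 12.
Nonzero differences (with sign): -5, -3, -7, +4, +9, +7, -8, -7, +6, +9, -4, -3
Step 2: Count signs: positive = 5, negative = 7.
Step 3: Under H0: P(positive) = 0.5, so the number of positives S ~ Bin(12, 0.5).
Step 4: Two-sided exact p-value = sum of Bin(12,0.5) probabilities at or below the observed probability = 0.774414.
Step 5: alpha = 0.1. fail to reject H0.

n_eff = 12, pos = 5, neg = 7, p = 0.774414, fail to reject H0.


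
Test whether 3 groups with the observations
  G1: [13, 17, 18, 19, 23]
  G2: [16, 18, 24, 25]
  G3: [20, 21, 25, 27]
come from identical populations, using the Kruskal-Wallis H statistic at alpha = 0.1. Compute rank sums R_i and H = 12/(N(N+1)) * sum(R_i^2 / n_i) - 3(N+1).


Step 1: Combine all N = 13 observations and assign midranks.
sorted (value, group, rank): (13,G1,1), (16,G2,2), (17,G1,3), (18,G1,4.5), (18,G2,4.5), (19,G1,6), (20,G3,7), (21,G3,8), (23,G1,9), (24,G2,10), (25,G2,11.5), (25,G3,11.5), (27,G3,13)
Step 2: Sum ranks within each group.
R_1 = 23.5 (n_1 = 5)
R_2 = 28 (n_2 = 4)
R_3 = 39.5 (n_3 = 4)
Step 3: H = 12/(N(N+1)) * sum(R_i^2/n_i) - 3(N+1)
     = 12/(13*14) * (23.5^2/5 + 28^2/4 + 39.5^2/4) - 3*14
     = 0.065934 * 696.513 - 42
     = 3.923901.
Step 4: Ties present; correction factor C = 1 - 12/(13^3 - 13) = 0.994505. Corrected H = 3.923901 / 0.994505 = 3.945580.
Step 5: Under H0, H ~ chi^2(2); p-value = 0.139068.
Step 6: alpha = 0.1. fail to reject H0.

H = 3.9456, df = 2, p = 0.139068, fail to reject H0.


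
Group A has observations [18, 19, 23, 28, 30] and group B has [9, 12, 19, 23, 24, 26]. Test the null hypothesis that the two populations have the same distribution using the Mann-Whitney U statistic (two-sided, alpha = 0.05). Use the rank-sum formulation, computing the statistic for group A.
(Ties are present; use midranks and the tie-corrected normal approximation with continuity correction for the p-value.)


Step 1: Combine and sort all 11 observations; assign midranks.
sorted (value, group): (9,Y), (12,Y), (18,X), (19,X), (19,Y), (23,X), (23,Y), (24,Y), (26,Y), (28,X), (30,X)
ranks: 9->1, 12->2, 18->3, 19->4.5, 19->4.5, 23->6.5, 23->6.5, 24->8, 26->9, 28->10, 30->11
Step 2: Rank sum for X: R1 = 3 + 4.5 + 6.5 + 10 + 11 = 35.
Step 3: U_X = R1 - n1(n1+1)/2 = 35 - 5*6/2 = 35 - 15 = 20.
       U_Y = n1*n2 - U_X = 30 - 20 = 10.
Step 4: Ties are present, so use the tie-corrected normal approximation (with continuity correction) for the p-value.
Step 5: p-value = 0.409176; compare to alpha = 0.05. fail to reject H0.

U_X = 20, p = 0.409176, fail to reject H0 at alpha = 0.05.


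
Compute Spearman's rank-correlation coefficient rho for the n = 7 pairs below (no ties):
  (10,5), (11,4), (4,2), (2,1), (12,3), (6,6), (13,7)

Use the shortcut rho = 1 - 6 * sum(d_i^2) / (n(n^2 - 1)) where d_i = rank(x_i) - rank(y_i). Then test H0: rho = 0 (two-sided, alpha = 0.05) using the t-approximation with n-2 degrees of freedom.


Step 1: Rank x and y separately (midranks; no ties here).
rank(x): 10->4, 11->5, 4->2, 2->1, 12->6, 6->3, 13->7
rank(y): 5->5, 4->4, 2->2, 1->1, 3->3, 6->6, 7->7
Step 2: d_i = R_x(i) - R_y(i); compute d_i^2.
  (4-5)^2=1, (5-4)^2=1, (2-2)^2=0, (1-1)^2=0, (6-3)^2=9, (3-6)^2=9, (7-7)^2=0
sum(d^2) = 20.
Step 3: rho = 1 - 6*20 / (7*(7^2 - 1)) = 1 - 120/336 = 0.642857.
Step 4: Under H0, t = rho * sqrt((n-2)/(1-rho^2)) = 1.8766 ~ t(5).
Step 5: Two-sided p-value from the t-distribution with 5 df = 0.119392.
Step 6: alpha = 0.05. fail to reject H0.

rho = 0.6429, p = 0.119392, fail to reject H0 at alpha = 0.05.


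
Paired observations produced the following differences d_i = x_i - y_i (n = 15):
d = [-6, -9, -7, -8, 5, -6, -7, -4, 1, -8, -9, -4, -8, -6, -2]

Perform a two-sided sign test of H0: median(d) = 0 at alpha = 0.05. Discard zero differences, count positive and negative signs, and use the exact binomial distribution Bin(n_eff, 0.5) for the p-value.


Step 1: Discard zero differences. Original n = 15; n_eff = number of nonzero differences = 15.
Nonzero differences (with sign): -6, -9, -7, -8, +5, -6, -7, -4, +1, -8, -9, -4, -8, -6, -2
Step 2: Count signs: positive = 2, negative = 13.
Step 3: Under H0: P(positive) = 0.5, so the number of positives S ~ Bin(15, 0.5).
Step 4: Two-sided exact p-value = sum of Bin(15,0.5) probabilities at or below the observed probability = 0.007385.
Step 5: alpha = 0.05. reject H0.

n_eff = 15, pos = 2, neg = 13, p = 0.007385, reject H0.


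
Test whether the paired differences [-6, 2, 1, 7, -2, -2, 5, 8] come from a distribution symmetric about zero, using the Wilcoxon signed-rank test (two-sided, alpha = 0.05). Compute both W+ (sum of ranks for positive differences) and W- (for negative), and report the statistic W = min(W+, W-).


Step 1: Drop any zero differences (none here) and take |d_i|.
|d| = [6, 2, 1, 7, 2, 2, 5, 8]
Step 2: Midrank |d_i| (ties get averaged ranks).
ranks: |6|->6, |2|->3, |1|->1, |7|->7, |2|->3, |2|->3, |5|->5, |8|->8
Step 3: Attach original signs; sum ranks with positive sign and with negative sign.
W+ = 3 + 1 + 7 + 5 + 8 = 24
W- = 6 + 3 + 3 = 12
(Check: W+ + W- = 36 should equal n(n+1)/2 = 36.)
Step 4: Test statistic W = min(W+, W-) = 12.
Step 5: Ties in |d|, so use the tie-corrected normal approximation.
        E[W] = n(n+1)/4 = 8*9/4 = 18.
        Tie groups: |d|=2 (t=3); sum(t^3 - t) = 24.
        Var[W] = n(n+1)(2n+1)/24 - sum(t^3-t)/48 = 1224/24 - 24/48 = 50.5.
        z = (W - E[W]) / sqrt(Var[W]) = (12 - 18) / 7.1063 = -0.8443.
        Two-sided p = 2*Phi(z) = 0.398492.
Step 6: alpha = 0.05. fail to reject H0.

W+ = 24, W- = 12, W = min = 12, p = 0.398492, fail to reject H0.


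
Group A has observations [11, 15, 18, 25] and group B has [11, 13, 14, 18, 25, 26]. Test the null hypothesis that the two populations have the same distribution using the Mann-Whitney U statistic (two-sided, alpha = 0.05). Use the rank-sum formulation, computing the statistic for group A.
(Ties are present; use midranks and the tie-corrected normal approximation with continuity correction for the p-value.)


Step 1: Combine and sort all 10 observations; assign midranks.
sorted (value, group): (11,X), (11,Y), (13,Y), (14,Y), (15,X), (18,X), (18,Y), (25,X), (25,Y), (26,Y)
ranks: 11->1.5, 11->1.5, 13->3, 14->4, 15->5, 18->6.5, 18->6.5, 25->8.5, 25->8.5, 26->10
Step 2: Rank sum for X: R1 = 1.5 + 5 + 6.5 + 8.5 = 21.5.
Step 3: U_X = R1 - n1(n1+1)/2 = 21.5 - 4*5/2 = 21.5 - 10 = 11.5.
       U_Y = n1*n2 - U_X = 24 - 11.5 = 12.5.
Step 4: Ties are present, so use the tie-corrected normal approximation (with continuity correction) for the p-value.
Step 5: p-value = 1.000000; compare to alpha = 0.05. fail to reject H0.

U_X = 11.5, p = 1.000000, fail to reject H0 at alpha = 0.05.


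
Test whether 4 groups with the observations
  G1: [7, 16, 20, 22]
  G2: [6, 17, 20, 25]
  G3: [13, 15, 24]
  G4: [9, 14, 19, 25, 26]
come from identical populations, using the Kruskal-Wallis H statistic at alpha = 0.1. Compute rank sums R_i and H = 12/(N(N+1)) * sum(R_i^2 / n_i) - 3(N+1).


Step 1: Combine all N = 16 observations and assign midranks.
sorted (value, group, rank): (6,G2,1), (7,G1,2), (9,G4,3), (13,G3,4), (14,G4,5), (15,G3,6), (16,G1,7), (17,G2,8), (19,G4,9), (20,G1,10.5), (20,G2,10.5), (22,G1,12), (24,G3,13), (25,G2,14.5), (25,G4,14.5), (26,G4,16)
Step 2: Sum ranks within each group.
R_1 = 31.5 (n_1 = 4)
R_2 = 34 (n_2 = 4)
R_3 = 23 (n_3 = 3)
R_4 = 47.5 (n_4 = 5)
Step 3: H = 12/(N(N+1)) * sum(R_i^2/n_i) - 3(N+1)
     = 12/(16*17) * (31.5^2/4 + 34^2/4 + 23^2/3 + 47.5^2/5) - 3*17
     = 0.044118 * 1164.65 - 51
     = 0.381434.
Step 4: Ties present; correction factor C = 1 - 12/(16^3 - 16) = 0.997059. Corrected H = 0.381434 / 0.997059 = 0.382559.
Step 5: Under H0, H ~ chi^2(3); p-value = 0.943821.
Step 6: alpha = 0.1. fail to reject H0.

H = 0.3826, df = 3, p = 0.943821, fail to reject H0.


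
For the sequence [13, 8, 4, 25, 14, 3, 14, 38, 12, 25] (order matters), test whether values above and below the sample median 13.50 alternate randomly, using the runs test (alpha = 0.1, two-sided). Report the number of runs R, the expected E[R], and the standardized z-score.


Step 1: Compute median = 13.50; label A = above, B = below.
Labels in order: BBBAABAABA  (n_A = 5, n_B = 5)
Step 2: Count runs R = 6.
Step 3: Under H0 (random ordering), E[R] = 2*n_A*n_B/(n_A+n_B) + 1 = 2*5*5/10 + 1 = 6.0000.
        Var[R] = 2*n_A*n_B*(2*n_A*n_B - n_A - n_B) / ((n_A+n_B)^2 * (n_A+n_B-1)) = 2000/900 = 2.2222.
        SD[R] = 1.4907.
Step 4: R = E[R], so z = 0 with no continuity correction.
Step 5: Two-sided p-value via normal approximation = 2*(1 - Phi(|z|)) = 1.000000.
Step 6: alpha = 0.1. fail to reject H0.

R = 6, z = 0.0000, p = 1.000000, fail to reject H0.


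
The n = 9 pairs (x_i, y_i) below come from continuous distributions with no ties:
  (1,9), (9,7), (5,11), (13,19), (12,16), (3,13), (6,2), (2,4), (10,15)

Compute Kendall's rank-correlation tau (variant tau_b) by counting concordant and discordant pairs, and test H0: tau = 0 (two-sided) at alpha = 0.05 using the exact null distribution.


Step 1: Enumerate the 36 unordered pairs (i,j) with i<j and classify each by sign(x_j-x_i) * sign(y_j-y_i).
  (1,2):dx=+8,dy=-2->D; (1,3):dx=+4,dy=+2->C; (1,4):dx=+12,dy=+10->C; (1,5):dx=+11,dy=+7->C
  (1,6):dx=+2,dy=+4->C; (1,7):dx=+5,dy=-7->D; (1,8):dx=+1,dy=-5->D; (1,9):dx=+9,dy=+6->C
  (2,3):dx=-4,dy=+4->D; (2,4):dx=+4,dy=+12->C; (2,5):dx=+3,dy=+9->C; (2,6):dx=-6,dy=+6->D
  (2,7):dx=-3,dy=-5->C; (2,8):dx=-7,dy=-3->C; (2,9):dx=+1,dy=+8->C; (3,4):dx=+8,dy=+8->C
  (3,5):dx=+7,dy=+5->C; (3,6):dx=-2,dy=+2->D; (3,7):dx=+1,dy=-9->D; (3,8):dx=-3,dy=-7->C
  (3,9):dx=+5,dy=+4->C; (4,5):dx=-1,dy=-3->C; (4,6):dx=-10,dy=-6->C; (4,7):dx=-7,dy=-17->C
  (4,8):dx=-11,dy=-15->C; (4,9):dx=-3,dy=-4->C; (5,6):dx=-9,dy=-3->C; (5,7):dx=-6,dy=-14->C
  (5,8):dx=-10,dy=-12->C; (5,9):dx=-2,dy=-1->C; (6,7):dx=+3,dy=-11->D; (6,8):dx=-1,dy=-9->C
  (6,9):dx=+7,dy=+2->C; (7,8):dx=-4,dy=+2->D; (7,9):dx=+4,dy=+13->C; (8,9):dx=+8,dy=+11->C
Step 2: C = 27, D = 9, total pairs = 36.
Step 3: tau = (C - D)/(n(n-1)/2) = (27 - 9)/36 = 0.500000.
Step 4: Exact two-sided p-value (enumerate n! = 362880 permutations of y under H0): p = 0.075176.
Step 5: alpha = 0.05. fail to reject H0.

tau_b = 0.5000 (C=27, D=9), p = 0.075176, fail to reject H0.


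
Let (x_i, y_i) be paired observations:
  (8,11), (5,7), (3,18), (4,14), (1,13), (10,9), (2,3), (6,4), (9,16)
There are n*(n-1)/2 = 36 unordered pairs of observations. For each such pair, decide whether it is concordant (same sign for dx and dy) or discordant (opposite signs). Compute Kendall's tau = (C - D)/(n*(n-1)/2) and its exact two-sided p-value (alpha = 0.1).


Step 1: Enumerate the 36 unordered pairs (i,j) with i<j and classify each by sign(x_j-x_i) * sign(y_j-y_i).
  (1,2):dx=-3,dy=-4->C; (1,3):dx=-5,dy=+7->D; (1,4):dx=-4,dy=+3->D; (1,5):dx=-7,dy=+2->D
  (1,6):dx=+2,dy=-2->D; (1,7):dx=-6,dy=-8->C; (1,8):dx=-2,dy=-7->C; (1,9):dx=+1,dy=+5->C
  (2,3):dx=-2,dy=+11->D; (2,4):dx=-1,dy=+7->D; (2,5):dx=-4,dy=+6->D; (2,6):dx=+5,dy=+2->C
  (2,7):dx=-3,dy=-4->C; (2,8):dx=+1,dy=-3->D; (2,9):dx=+4,dy=+9->C; (3,4):dx=+1,dy=-4->D
  (3,5):dx=-2,dy=-5->C; (3,6):dx=+7,dy=-9->D; (3,7):dx=-1,dy=-15->C; (3,8):dx=+3,dy=-14->D
  (3,9):dx=+6,dy=-2->D; (4,5):dx=-3,dy=-1->C; (4,6):dx=+6,dy=-5->D; (4,7):dx=-2,dy=-11->C
  (4,8):dx=+2,dy=-10->D; (4,9):dx=+5,dy=+2->C; (5,6):dx=+9,dy=-4->D; (5,7):dx=+1,dy=-10->D
  (5,8):dx=+5,dy=-9->D; (5,9):dx=+8,dy=+3->C; (6,7):dx=-8,dy=-6->C; (6,8):dx=-4,dy=-5->C
  (6,9):dx=-1,dy=+7->D; (7,8):dx=+4,dy=+1->C; (7,9):dx=+7,dy=+13->C; (8,9):dx=+3,dy=+12->C
Step 2: C = 18, D = 18, total pairs = 36.
Step 3: tau = (C - D)/(n(n-1)/2) = (18 - 18)/36 = 0.000000.
Step 4: Exact two-sided p-value (enumerate n! = 362880 permutations of y under H0): p = 1.000000.
Step 5: alpha = 0.1. fail to reject H0.

tau_b = 0.0000 (C=18, D=18), p = 1.000000, fail to reject H0.


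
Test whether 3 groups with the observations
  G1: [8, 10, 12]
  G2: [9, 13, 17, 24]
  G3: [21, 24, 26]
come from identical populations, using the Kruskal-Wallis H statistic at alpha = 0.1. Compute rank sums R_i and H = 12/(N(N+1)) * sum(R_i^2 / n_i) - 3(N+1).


Step 1: Combine all N = 10 observations and assign midranks.
sorted (value, group, rank): (8,G1,1), (9,G2,2), (10,G1,3), (12,G1,4), (13,G2,5), (17,G2,6), (21,G3,7), (24,G2,8.5), (24,G3,8.5), (26,G3,10)
Step 2: Sum ranks within each group.
R_1 = 8 (n_1 = 3)
R_2 = 21.5 (n_2 = 4)
R_3 = 25.5 (n_3 = 3)
Step 3: H = 12/(N(N+1)) * sum(R_i^2/n_i) - 3(N+1)
     = 12/(10*11) * (8^2/3 + 21.5^2/4 + 25.5^2/3) - 3*11
     = 0.109091 * 353.646 - 33
     = 5.579545.
Step 4: Ties present; correction factor C = 1 - 6/(10^3 - 10) = 0.993939. Corrected H = 5.579545 / 0.993939 = 5.613567.
Step 5: Under H0, H ~ chi^2(2); p-value = 0.060399.
Step 6: alpha = 0.1. reject H0.

H = 5.6136, df = 2, p = 0.060399, reject H0.


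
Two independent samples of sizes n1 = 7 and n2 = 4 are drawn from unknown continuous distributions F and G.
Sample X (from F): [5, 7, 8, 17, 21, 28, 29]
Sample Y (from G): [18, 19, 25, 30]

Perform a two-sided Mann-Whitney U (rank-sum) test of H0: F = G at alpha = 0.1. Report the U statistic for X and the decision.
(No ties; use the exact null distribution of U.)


Step 1: Combine and sort all 11 observations; assign midranks.
sorted (value, group): (5,X), (7,X), (8,X), (17,X), (18,Y), (19,Y), (21,X), (25,Y), (28,X), (29,X), (30,Y)
ranks: 5->1, 7->2, 8->3, 17->4, 18->5, 19->6, 21->7, 25->8, 28->9, 29->10, 30->11
Step 2: Rank sum for X: R1 = 1 + 2 + 3 + 4 + 7 + 9 + 10 = 36.
Step 3: U_X = R1 - n1(n1+1)/2 = 36 - 7*8/2 = 36 - 28 = 8.
       U_Y = n1*n2 - U_X = 28 - 8 = 20.
Step 4: No ties, so the exact null distribution of U (based on enumerating the C(11,7) = 330 equally likely rank assignments) gives the two-sided p-value.
Step 5: p-value = 0.315152; compare to alpha = 0.1. fail to reject H0.

U_X = 8, p = 0.315152, fail to reject H0 at alpha = 0.1.


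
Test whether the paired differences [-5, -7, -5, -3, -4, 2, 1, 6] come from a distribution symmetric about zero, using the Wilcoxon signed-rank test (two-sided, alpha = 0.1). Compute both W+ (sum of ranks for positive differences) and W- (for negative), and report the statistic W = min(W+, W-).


Step 1: Drop any zero differences (none here) and take |d_i|.
|d| = [5, 7, 5, 3, 4, 2, 1, 6]
Step 2: Midrank |d_i| (ties get averaged ranks).
ranks: |5|->5.5, |7|->8, |5|->5.5, |3|->3, |4|->4, |2|->2, |1|->1, |6|->7
Step 3: Attach original signs; sum ranks with positive sign and with negative sign.
W+ = 2 + 1 + 7 = 10
W- = 5.5 + 8 + 5.5 + 3 + 4 = 26
(Check: W+ + W- = 36 should equal n(n+1)/2 = 36.)
Step 4: Test statistic W = min(W+, W-) = 10.
Step 5: Ties in |d|, so use the tie-corrected normal approximation.
        E[W] = n(n+1)/4 = 8*9/4 = 18.
        Tie groups: |d|=5 (t=2); sum(t^3 - t) = 6.
        Var[W] = n(n+1)(2n+1)/24 - sum(t^3-t)/48 = 1224/24 - 6/48 = 50.875.
        z = (W - E[W]) / sqrt(Var[W]) = (10 - 18) / 7.1327 = -1.1216.
        Two-sided p = 2*Phi(z) = 0.262033.
Step 6: alpha = 0.1. fail to reject H0.

W+ = 10, W- = 26, W = min = 10, p = 0.262033, fail to reject H0.


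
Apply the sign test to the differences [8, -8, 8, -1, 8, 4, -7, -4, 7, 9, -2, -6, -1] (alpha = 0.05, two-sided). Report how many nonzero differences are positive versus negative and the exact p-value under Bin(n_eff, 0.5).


Step 1: Discard zero differences. Original n = 13; n_eff = number of nonzero differences = 13.
Nonzero differences (with sign): +8, -8, +8, -1, +8, +4, -7, -4, +7, +9, -2, -6, -1
Step 2: Count signs: positive = 6, negative = 7.
Step 3: Under H0: P(positive) = 0.5, so the number of positives S ~ Bin(13, 0.5).
Step 4: Two-sided exact p-value = sum of Bin(13,0.5) probabilities at or below the observed probability = 1.000000.
Step 5: alpha = 0.05. fail to reject H0.

n_eff = 13, pos = 6, neg = 7, p = 1.000000, fail to reject H0.


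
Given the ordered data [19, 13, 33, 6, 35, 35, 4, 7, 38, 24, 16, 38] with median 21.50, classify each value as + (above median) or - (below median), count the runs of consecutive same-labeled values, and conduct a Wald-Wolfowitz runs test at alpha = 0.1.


Step 1: Compute median = 21.50; label A = above, B = below.
Labels in order: BBABAABBAABA  (n_A = 6, n_B = 6)
Step 2: Count runs R = 8.
Step 3: Under H0 (random ordering), E[R] = 2*n_A*n_B/(n_A+n_B) + 1 = 2*6*6/12 + 1 = 7.0000.
        Var[R] = 2*n_A*n_B*(2*n_A*n_B - n_A - n_B) / ((n_A+n_B)^2 * (n_A+n_B-1)) = 4320/1584 = 2.7273.
        SD[R] = 1.6514.
Step 4: Continuity-corrected z = (R - 0.5 - E[R]) / SD[R] = (8 - 0.5 - 7.0000) / 1.6514 = 0.3028.
Step 5: Two-sided p-value via normal approximation = 2*(1 - Phi(|z|)) = 0.762069.
Step 6: alpha = 0.1. fail to reject H0.

R = 8, z = 0.3028, p = 0.762069, fail to reject H0.


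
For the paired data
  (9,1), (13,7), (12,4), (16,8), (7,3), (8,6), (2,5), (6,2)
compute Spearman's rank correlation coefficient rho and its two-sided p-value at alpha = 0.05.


Step 1: Rank x and y separately (midranks; no ties here).
rank(x): 9->5, 13->7, 12->6, 16->8, 7->3, 8->4, 2->1, 6->2
rank(y): 1->1, 7->7, 4->4, 8->8, 3->3, 6->6, 5->5, 2->2
Step 2: d_i = R_x(i) - R_y(i); compute d_i^2.
  (5-1)^2=16, (7-7)^2=0, (6-4)^2=4, (8-8)^2=0, (3-3)^2=0, (4-6)^2=4, (1-5)^2=16, (2-2)^2=0
sum(d^2) = 40.
Step 3: rho = 1 - 6*40 / (8*(8^2 - 1)) = 1 - 240/504 = 0.523810.
Step 4: Under H0, t = rho * sqrt((n-2)/(1-rho^2)) = 1.5062 ~ t(6).
Step 5: Two-sided p-value from the t-distribution with 6 df = 0.182721.
Step 6: alpha = 0.05. fail to reject H0.

rho = 0.5238, p = 0.182721, fail to reject H0 at alpha = 0.05.


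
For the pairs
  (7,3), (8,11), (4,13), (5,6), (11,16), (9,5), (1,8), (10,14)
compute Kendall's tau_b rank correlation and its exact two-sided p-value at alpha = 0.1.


Step 1: Enumerate the 28 unordered pairs (i,j) with i<j and classify each by sign(x_j-x_i) * sign(y_j-y_i).
  (1,2):dx=+1,dy=+8->C; (1,3):dx=-3,dy=+10->D; (1,4):dx=-2,dy=+3->D; (1,5):dx=+4,dy=+13->C
  (1,6):dx=+2,dy=+2->C; (1,7):dx=-6,dy=+5->D; (1,8):dx=+3,dy=+11->C; (2,3):dx=-4,dy=+2->D
  (2,4):dx=-3,dy=-5->C; (2,5):dx=+3,dy=+5->C; (2,6):dx=+1,dy=-6->D; (2,7):dx=-7,dy=-3->C
  (2,8):dx=+2,dy=+3->C; (3,4):dx=+1,dy=-7->D; (3,5):dx=+7,dy=+3->C; (3,6):dx=+5,dy=-8->D
  (3,7):dx=-3,dy=-5->C; (3,8):dx=+6,dy=+1->C; (4,5):dx=+6,dy=+10->C; (4,6):dx=+4,dy=-1->D
  (4,7):dx=-4,dy=+2->D; (4,8):dx=+5,dy=+8->C; (5,6):dx=-2,dy=-11->C; (5,7):dx=-10,dy=-8->C
  (5,8):dx=-1,dy=-2->C; (6,7):dx=-8,dy=+3->D; (6,8):dx=+1,dy=+9->C; (7,8):dx=+9,dy=+6->C
Step 2: C = 18, D = 10, total pairs = 28.
Step 3: tau = (C - D)/(n(n-1)/2) = (18 - 10)/28 = 0.285714.
Step 4: Exact two-sided p-value (enumerate n! = 40320 permutations of y under H0): p = 0.398760.
Step 5: alpha = 0.1. fail to reject H0.

tau_b = 0.2857 (C=18, D=10), p = 0.398760, fail to reject H0.


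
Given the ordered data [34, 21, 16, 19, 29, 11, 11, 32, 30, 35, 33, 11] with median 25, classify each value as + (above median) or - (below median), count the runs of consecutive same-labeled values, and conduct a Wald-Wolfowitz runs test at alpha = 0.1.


Step 1: Compute median = 25; label A = above, B = below.
Labels in order: ABBBABBAAAAB  (n_A = 6, n_B = 6)
Step 2: Count runs R = 6.
Step 3: Under H0 (random ordering), E[R] = 2*n_A*n_B/(n_A+n_B) + 1 = 2*6*6/12 + 1 = 7.0000.
        Var[R] = 2*n_A*n_B*(2*n_A*n_B - n_A - n_B) / ((n_A+n_B)^2 * (n_A+n_B-1)) = 4320/1584 = 2.7273.
        SD[R] = 1.6514.
Step 4: Continuity-corrected z = (R + 0.5 - E[R]) / SD[R] = (6 + 0.5 - 7.0000) / 1.6514 = -0.3028.
Step 5: Two-sided p-value via normal approximation = 2*(1 - Phi(|z|)) = 0.762069.
Step 6: alpha = 0.1. fail to reject H0.

R = 6, z = -0.3028, p = 0.762069, fail to reject H0.


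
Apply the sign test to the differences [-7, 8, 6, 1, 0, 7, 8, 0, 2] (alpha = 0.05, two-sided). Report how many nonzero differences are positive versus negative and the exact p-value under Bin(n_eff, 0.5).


Step 1: Discard zero differences. Original n = 9; n_eff = number of nonzero differences = 7.
Nonzero differences (with sign): -7, +8, +6, +1, +7, +8, +2
Step 2: Count signs: positive = 6, negative = 1.
Step 3: Under H0: P(positive) = 0.5, so the number of positives S ~ Bin(7, 0.5).
Step 4: Two-sided exact p-value = sum of Bin(7,0.5) probabilities at or below the observed probability = 0.125000.
Step 5: alpha = 0.05. fail to reject H0.

n_eff = 7, pos = 6, neg = 1, p = 0.125000, fail to reject H0.


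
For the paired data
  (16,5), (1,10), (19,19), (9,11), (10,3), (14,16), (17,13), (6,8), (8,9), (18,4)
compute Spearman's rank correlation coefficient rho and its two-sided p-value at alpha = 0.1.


Step 1: Rank x and y separately (midranks; no ties here).
rank(x): 16->7, 1->1, 19->10, 9->4, 10->5, 14->6, 17->8, 6->2, 8->3, 18->9
rank(y): 5->3, 10->6, 19->10, 11->7, 3->1, 16->9, 13->8, 8->4, 9->5, 4->2
Step 2: d_i = R_x(i) - R_y(i); compute d_i^2.
  (7-3)^2=16, (1-6)^2=25, (10-10)^2=0, (4-7)^2=9, (5-1)^2=16, (6-9)^2=9, (8-8)^2=0, (2-4)^2=4, (3-5)^2=4, (9-2)^2=49
sum(d^2) = 132.
Step 3: rho = 1 - 6*132 / (10*(10^2 - 1)) = 1 - 792/990 = 0.200000.
Step 4: Under H0, t = rho * sqrt((n-2)/(1-rho^2)) = 0.5774 ~ t(8).
Step 5: Two-sided p-value from the t-distribution with 8 df = 0.579584.
Step 6: alpha = 0.1. fail to reject H0.

rho = 0.2000, p = 0.579584, fail to reject H0 at alpha = 0.1.
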